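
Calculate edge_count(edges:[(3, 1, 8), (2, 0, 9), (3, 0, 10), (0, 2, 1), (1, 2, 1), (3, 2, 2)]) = 6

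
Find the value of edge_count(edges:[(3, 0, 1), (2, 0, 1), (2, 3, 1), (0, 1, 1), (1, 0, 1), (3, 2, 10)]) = 6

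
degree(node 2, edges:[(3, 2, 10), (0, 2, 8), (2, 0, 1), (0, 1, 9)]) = incident: (3,2), (0,2), (2,0)
= 3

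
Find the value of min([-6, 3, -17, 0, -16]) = -17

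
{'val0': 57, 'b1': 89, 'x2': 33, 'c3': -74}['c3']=-74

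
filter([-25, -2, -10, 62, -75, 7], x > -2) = [62, 7]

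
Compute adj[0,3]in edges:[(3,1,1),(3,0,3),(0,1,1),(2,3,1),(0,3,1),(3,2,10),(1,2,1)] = 1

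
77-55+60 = 82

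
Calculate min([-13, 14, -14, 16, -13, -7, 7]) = -14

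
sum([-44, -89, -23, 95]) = (-44) + (-89) + (-23) + 95
= -61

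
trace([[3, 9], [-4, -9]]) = diagonal: 3 + (-9)
= -6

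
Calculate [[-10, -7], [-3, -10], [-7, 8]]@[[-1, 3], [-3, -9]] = C[0][0] = (-10)*(-1) + (-7)*(-3) = 31
C[0][1] = (-10)*(3) + (-7)*(-9) = 33
C[1][0] = (-3)*(-1) + (-10)*(-3) = 33
C[1][1] = (-3)*(3) + (-10)*(-9) = 81
C[2][0] = (-7)*(-1) + (8)*(-3) = -17
C[2][1] = (-7)*(3) + (8)*(-9) = -93
= [[31, 33], [33, 81], [-17, -93]]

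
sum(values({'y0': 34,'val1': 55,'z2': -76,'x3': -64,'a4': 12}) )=34 + 55 + (-76) + (-64) + 12
= -39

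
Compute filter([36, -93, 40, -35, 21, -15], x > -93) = [36, 40, -35, 21, -15]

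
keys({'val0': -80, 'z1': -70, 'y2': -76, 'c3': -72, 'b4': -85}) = ['val0', 'z1', 'y2', 'c3', 'b4']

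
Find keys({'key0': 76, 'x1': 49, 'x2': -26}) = ['key0', 'x1', 'x2']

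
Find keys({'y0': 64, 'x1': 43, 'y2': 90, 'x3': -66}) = ['y0', 'x1', 'y2', 'x3']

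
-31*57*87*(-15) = 2305935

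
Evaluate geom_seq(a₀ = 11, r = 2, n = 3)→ a_0 = 11*2^0 = 11
a_1 = 11*2^1 = 22
a_2 = 11*2^2 = 44
= [11, 22, 44]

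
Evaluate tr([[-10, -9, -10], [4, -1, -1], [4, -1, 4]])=diagonal: (-10) + (-1) + 4
= -7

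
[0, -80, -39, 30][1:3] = [-80, -39]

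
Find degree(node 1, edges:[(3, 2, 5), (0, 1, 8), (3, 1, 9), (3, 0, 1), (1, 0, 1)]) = 3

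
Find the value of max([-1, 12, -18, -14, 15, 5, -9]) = 15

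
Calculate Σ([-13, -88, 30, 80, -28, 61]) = 42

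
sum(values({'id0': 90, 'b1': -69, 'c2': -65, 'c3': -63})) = -107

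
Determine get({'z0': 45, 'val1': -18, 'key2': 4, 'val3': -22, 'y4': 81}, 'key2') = 4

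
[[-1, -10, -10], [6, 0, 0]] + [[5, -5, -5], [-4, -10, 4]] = [[4, -15, -15], [2, -10, 4]]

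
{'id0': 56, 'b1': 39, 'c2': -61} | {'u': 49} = {'id0': 56, 'b1': 39, 'c2': -61, 'u': 49}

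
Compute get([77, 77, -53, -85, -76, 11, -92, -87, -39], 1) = 77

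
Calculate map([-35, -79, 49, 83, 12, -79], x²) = [1225, 6241, 2401, 6889, 144, 6241]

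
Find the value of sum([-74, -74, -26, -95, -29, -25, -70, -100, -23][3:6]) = slice → [-95, -29, -25]
(-95) + (-29) + (-25)
= -149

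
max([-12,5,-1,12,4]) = 12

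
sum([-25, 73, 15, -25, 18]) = 56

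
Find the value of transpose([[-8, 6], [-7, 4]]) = [[-8, -7], [6, 4]]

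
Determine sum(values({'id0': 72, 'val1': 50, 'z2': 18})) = 140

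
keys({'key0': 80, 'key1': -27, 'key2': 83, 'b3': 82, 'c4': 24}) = ['key0', 'key1', 'key2', 'b3', 'c4']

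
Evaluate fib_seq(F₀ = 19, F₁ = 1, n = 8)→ F_2 = F_1 + F_0 = 20
F_3 = F_2 + F_1 = 21
F_4 = F_3 + F_2 = 41
...
= [19, 1, 20, 21, 41, 62, 103, 165]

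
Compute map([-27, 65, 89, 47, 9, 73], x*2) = -27*2=-54, 65*2=130, 89*2=178, 47*2=94, 9*2=18, 73*2=146
= [-54, 130, 178, 94, 18, 146]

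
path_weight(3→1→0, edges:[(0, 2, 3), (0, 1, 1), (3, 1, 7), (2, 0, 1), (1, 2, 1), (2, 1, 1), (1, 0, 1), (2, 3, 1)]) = w(3→1)=7 + w(1→0)=1
= 8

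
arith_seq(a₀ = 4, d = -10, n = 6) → [4, -6, -16, -26, -36, -46]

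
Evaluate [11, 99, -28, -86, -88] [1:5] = [99, -28, -86, -88]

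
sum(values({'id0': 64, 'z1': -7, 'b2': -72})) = -15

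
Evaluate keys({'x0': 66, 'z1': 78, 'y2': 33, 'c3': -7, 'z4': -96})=['x0', 'z1', 'y2', 'c3', 'z4']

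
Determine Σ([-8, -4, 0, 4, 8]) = 0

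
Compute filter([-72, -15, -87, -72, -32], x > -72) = keep x where x > -72: -72✗, -15✓, -87✗, -72✗, -32✓
= [-15, -32]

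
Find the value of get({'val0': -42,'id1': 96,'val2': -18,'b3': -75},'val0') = -42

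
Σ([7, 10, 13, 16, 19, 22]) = 87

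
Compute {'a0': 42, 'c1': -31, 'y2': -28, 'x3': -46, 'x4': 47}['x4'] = 47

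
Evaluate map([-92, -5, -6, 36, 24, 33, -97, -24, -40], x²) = (-92)²=8464, (-5)²=25, (-6)²=36, (36)²=1296, (24)²=576, (33)²=1089, (-97)²=9409, (-24)²=576, (-40)²=1600
= [8464, 25, 36, 1296, 576, 1089, 9409, 576, 1600]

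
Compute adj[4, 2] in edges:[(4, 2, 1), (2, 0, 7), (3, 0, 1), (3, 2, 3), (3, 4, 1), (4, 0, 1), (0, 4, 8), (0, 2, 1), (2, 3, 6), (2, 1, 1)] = 1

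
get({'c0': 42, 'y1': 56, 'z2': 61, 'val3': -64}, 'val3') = -64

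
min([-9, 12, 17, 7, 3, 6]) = -9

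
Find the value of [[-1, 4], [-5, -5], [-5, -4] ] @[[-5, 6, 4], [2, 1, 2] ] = [[13, -2, 4], [15, -35, -30], [17, -34, -28]]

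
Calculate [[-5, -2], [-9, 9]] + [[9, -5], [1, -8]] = [[4, -7], [-8, 1]]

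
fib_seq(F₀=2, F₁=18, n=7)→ [2, 18, 20, 38, 58, 96, 154]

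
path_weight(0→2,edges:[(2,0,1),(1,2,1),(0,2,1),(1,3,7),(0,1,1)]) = w(0→2)=1
= 1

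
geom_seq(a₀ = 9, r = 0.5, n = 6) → a_0 = 9*0.5^0 = 9.0
a_1 = 9*0.5^1 = 4.5
a_2 = 9*0.5^2 = 2.25
...
= [9.0, 4.5, 2.25, 1.125, 0.5625, 0.28125]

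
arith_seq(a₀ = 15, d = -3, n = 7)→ a_0 = 15 + 0*-3 = 15
a_1 = 15 + 1*-3 = 12
a_2 = 15 + 2*-3 = 9
...
= [15, 12, 9, 6, 3, 0, -3]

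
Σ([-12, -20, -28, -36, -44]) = (-12) + (-20) + (-28) + (-36) + (-44)
= -140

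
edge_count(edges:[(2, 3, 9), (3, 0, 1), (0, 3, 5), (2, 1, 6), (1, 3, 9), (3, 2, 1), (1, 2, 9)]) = 7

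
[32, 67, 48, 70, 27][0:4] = [32, 67, 48, 70]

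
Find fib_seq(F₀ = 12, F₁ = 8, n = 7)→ F_2 = F_1 + F_0 = 20
F_3 = F_2 + F_1 = 28
F_4 = F_3 + F_2 = 48
...
= [12, 8, 20, 28, 48, 76, 124]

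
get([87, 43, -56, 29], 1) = 43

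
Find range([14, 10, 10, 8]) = 6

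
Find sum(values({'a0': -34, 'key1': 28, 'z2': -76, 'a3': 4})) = -78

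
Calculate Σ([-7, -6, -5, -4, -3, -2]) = (-7) + (-6) + (-5) + (-4) + (-3) + (-2)
= -27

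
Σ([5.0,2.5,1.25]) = 5.0 + 2.5 + 1.25
= 8.75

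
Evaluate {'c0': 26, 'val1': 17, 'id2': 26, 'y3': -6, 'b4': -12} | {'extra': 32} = {'c0': 26, 'val1': 17, 'id2': 26, 'y3': -6, 'b4': -12, 'extra': 32}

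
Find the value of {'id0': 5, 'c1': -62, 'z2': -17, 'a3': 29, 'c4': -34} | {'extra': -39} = {'id0': 5, 'c1': -62, 'z2': -17, 'a3': 29, 'c4': -34, 'extra': -39}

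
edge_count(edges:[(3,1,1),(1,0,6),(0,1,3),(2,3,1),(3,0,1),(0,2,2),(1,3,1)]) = 7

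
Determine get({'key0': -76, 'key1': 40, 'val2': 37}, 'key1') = 40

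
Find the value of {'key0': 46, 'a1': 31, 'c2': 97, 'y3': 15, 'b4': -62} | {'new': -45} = {'key0': 46, 'a1': 31, 'c2': 97, 'y3': 15, 'b4': -62, 'new': -45}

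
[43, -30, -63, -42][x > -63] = keep x where x > -63: 43✓, -30✓, -63✗, -42✓
= [43, -30, -42]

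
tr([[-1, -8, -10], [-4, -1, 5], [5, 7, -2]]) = -4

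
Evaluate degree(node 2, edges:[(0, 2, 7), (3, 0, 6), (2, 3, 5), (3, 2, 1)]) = incident: (0,2), (2,3), (3,2)
= 3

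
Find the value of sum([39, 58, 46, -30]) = 113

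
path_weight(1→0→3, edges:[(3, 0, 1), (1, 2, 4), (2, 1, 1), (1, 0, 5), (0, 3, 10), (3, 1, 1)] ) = w(1→0)=5 + w(0→3)=10
= 15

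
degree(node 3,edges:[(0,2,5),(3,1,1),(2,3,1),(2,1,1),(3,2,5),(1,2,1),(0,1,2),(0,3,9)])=4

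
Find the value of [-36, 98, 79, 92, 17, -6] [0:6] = [-36, 98, 79, 92, 17, -6]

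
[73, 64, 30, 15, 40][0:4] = [73, 64, 30, 15]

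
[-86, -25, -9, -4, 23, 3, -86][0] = -86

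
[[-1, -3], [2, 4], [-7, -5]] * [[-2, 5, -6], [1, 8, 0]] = C[0][0] = (-1)*(-2) + (-3)*(1) = -1
C[0][1] = (-1)*(5) + (-3)*(8) = -29
C[0][2] = (-1)*(-6) + (-3)*(0) = 6
C[1][0] = (2)*(-2) + (4)*(1) = 0
C[1][1] = (2)*(5) + (4)*(8) = 42
C[1][2] = (2)*(-6) + (4)*(0) = -12
... (3 more cells)
= [[-1, -29, 6], [0, 42, -12], [9, -75, 42]]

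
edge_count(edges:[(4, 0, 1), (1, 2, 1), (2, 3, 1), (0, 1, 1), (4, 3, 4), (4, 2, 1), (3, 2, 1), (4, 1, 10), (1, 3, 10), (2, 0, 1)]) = 10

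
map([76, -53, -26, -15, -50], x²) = [5776, 2809, 676, 225, 2500]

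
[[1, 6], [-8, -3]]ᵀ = [[1, -8], [6, -3]]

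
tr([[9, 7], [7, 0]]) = 9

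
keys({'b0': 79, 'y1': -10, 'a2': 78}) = ['b0', 'y1', 'a2']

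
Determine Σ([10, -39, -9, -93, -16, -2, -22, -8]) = -179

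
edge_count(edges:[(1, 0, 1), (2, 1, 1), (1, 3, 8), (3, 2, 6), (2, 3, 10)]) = 5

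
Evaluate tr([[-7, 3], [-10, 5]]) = diagonal: (-7) + 5
= -2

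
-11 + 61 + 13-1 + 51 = 113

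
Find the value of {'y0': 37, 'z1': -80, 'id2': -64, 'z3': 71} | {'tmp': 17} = {'y0': 37, 'z1': -80, 'id2': -64, 'z3': 71, 'tmp': 17}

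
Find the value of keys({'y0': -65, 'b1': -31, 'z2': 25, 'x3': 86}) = ['y0', 'b1', 'z2', 'x3']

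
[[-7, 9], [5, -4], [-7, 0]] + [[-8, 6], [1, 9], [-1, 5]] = [[-15, 15], [6, 5], [-8, 5]]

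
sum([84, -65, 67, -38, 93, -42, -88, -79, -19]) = 84 + (-65) + 67 + (-38) + 93 + (-42) + (-88) + (-79) + (-19)
= -87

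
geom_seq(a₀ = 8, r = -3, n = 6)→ a_0 = 8*(-3)^0 = 8
a_1 = 8*(-3)^1 = -24
a_2 = 8*(-3)^2 = 72
...
= [8, -24, 72, -216, 648, -1944]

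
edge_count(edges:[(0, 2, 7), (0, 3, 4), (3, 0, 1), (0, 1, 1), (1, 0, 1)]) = 5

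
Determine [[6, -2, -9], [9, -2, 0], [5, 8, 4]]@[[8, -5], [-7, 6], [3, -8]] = [[35, 30], [86, -57], [-4, -9]]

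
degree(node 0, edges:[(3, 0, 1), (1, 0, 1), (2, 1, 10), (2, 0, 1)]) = 3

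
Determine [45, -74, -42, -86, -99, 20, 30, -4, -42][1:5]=[-74, -42, -86, -99]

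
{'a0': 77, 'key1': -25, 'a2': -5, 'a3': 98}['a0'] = 77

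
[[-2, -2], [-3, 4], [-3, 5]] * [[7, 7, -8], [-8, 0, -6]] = [[2, -14, 28], [-53, -21, 0], [-61, -21, -6]]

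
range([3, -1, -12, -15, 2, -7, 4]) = 19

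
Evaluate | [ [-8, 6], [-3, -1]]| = (-8)*(-1) - (6)*(-3)
= 26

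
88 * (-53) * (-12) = 55968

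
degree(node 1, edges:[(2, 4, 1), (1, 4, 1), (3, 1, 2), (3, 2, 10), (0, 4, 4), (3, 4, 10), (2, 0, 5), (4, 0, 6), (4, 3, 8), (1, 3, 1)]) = incident: (1,4), (3,1), (1,3)
= 3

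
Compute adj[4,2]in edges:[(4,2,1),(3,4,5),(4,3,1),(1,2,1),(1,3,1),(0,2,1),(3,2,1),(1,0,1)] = 1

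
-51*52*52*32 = -4412928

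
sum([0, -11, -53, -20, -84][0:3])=-64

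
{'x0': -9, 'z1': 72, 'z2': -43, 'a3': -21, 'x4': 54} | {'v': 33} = {'x0': -9, 'z1': 72, 'z2': -43, 'a3': -21, 'x4': 54, 'v': 33}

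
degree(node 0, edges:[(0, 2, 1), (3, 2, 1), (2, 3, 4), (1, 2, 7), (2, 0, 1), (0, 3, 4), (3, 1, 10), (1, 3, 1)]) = incident: (0,2), (2,0), (0,3)
= 3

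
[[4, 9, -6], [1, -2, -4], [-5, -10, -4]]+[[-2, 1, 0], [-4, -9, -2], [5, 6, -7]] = [[2, 10, -6], [-3, -11, -6], [0, -4, -11]]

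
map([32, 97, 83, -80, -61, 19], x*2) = [64, 194, 166, -160, -122, 38]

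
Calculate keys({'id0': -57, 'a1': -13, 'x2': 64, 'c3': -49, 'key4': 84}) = ['id0', 'a1', 'x2', 'c3', 'key4']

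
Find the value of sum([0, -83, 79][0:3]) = slice → [0, -83, 79]
0 + (-83) + 79
= -4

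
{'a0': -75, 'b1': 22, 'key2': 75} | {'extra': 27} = {'a0': -75, 'b1': 22, 'key2': 75, 'extra': 27}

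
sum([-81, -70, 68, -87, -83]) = (-81) + (-70) + 68 + (-87) + (-83)
= -253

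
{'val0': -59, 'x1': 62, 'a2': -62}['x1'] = 62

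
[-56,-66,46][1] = -66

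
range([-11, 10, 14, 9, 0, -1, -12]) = 26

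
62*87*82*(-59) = -26096172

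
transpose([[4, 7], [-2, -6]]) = [[4, -2], [7, -6]]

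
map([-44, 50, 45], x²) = [1936, 2500, 2025]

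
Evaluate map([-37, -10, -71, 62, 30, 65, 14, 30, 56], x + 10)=[-27, 0, -61, 72, 40, 75, 24, 40, 66]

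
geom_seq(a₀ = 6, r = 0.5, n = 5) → a_0 = 6*0.5^0 = 6.0
a_1 = 6*0.5^1 = 3.0
a_2 = 6*0.5^2 = 1.5
...
= [6.0, 3.0, 1.5, 0.75, 0.375]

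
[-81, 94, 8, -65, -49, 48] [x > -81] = [94, 8, -65, -49, 48]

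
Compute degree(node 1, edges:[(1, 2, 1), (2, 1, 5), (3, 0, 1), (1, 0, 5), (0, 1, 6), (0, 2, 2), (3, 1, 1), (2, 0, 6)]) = incident: (1,2), (2,1), (1,0), (0,1), (3,1)
= 5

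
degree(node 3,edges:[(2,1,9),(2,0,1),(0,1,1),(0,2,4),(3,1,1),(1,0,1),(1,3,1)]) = incident: (3,1), (1,3)
= 2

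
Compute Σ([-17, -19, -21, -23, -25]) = (-17) + (-19) + (-21) + (-23) + (-25)
= -105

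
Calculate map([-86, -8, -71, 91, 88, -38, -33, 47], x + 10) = -86+10=-76, -8+10=2, -71+10=-61, 91+10=101, 88+10=98, -38+10=-28, -33+10=-23, 47+10=57
= [-76, 2, -61, 101, 98, -28, -23, 57]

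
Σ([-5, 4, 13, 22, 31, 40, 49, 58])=212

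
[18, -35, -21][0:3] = [18, -35, -21]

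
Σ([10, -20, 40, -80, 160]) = 10 + -20 + 40 + -80 + 160
= 110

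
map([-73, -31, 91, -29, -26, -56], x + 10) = -73+10=-63, -31+10=-21, 91+10=101, -29+10=-19, -26+10=-16, -56+10=-46
= [-63, -21, 101, -19, -16, -46]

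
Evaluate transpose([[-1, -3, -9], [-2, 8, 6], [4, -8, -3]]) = [[-1, -2, 4], [-3, 8, -8], [-9, 6, -3]]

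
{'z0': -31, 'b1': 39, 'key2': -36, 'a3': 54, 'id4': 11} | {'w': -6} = {'z0': -31, 'b1': 39, 'key2': -36, 'a3': 54, 'id4': 11, 'w': -6}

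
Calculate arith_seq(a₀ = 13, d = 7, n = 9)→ [13, 20, 27, 34, 41, 48, 55, 62, 69]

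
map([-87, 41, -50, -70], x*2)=[-174, 82, -100, -140]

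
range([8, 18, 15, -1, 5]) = 19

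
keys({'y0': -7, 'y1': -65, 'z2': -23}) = ['y0', 'y1', 'z2']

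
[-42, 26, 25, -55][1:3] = [26, 25]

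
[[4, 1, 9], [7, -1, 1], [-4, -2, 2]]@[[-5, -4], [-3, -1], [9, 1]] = C[0][0] = (4)*(-5) + (1)*(-3) + (9)*(9) = 58
C[0][1] = (4)*(-4) + (1)*(-1) + (9)*(1) = -8
C[1][0] = (7)*(-5) + (-1)*(-3) + (1)*(9) = -23
C[1][1] = (7)*(-4) + (-1)*(-1) + (1)*(1) = -26
C[2][0] = (-4)*(-5) + (-2)*(-3) + (2)*(9) = 44
C[2][1] = (-4)*(-4) + (-2)*(-1) + (2)*(1) = 20
= [[58, -8], [-23, -26], [44, 20]]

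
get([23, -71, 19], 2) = 19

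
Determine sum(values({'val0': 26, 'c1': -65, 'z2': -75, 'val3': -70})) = -184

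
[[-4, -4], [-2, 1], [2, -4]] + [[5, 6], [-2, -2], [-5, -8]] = [[1, 2], [-4, -1], [-3, -12]]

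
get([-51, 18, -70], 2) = -70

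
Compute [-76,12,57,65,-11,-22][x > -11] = keep x where x > -11: -76✗, 12✓, 57✓, 65✓, -11✗, -22✗
= [12, 57, 65]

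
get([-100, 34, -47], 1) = 34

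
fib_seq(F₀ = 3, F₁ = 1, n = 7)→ F_2 = F_1 + F_0 = 4
F_3 = F_2 + F_1 = 5
F_4 = F_3 + F_2 = 9
...
= [3, 1, 4, 5, 9, 14, 23]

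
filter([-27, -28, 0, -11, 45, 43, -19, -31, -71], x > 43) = [45]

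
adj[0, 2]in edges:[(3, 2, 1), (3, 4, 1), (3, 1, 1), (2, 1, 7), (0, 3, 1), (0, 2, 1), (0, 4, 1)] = 1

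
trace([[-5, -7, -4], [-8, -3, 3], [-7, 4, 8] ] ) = diagonal: (-5) + (-3) + 8
= 0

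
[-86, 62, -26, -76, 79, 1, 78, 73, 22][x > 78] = [79]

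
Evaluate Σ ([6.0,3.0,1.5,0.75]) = 6.0 + 3.0 + 1.5 + 0.75
= 11.25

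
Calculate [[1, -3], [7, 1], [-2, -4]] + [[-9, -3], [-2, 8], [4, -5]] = [[-8, -6], [5, 9], [2, -9]]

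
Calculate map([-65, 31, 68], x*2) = -65*2=-130, 31*2=62, 68*2=136
= [-130, 62, 136]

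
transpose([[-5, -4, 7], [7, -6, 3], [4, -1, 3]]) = [[-5, 7, 4], [-4, -6, -1], [7, 3, 3]]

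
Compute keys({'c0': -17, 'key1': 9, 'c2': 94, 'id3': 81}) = ['c0', 'key1', 'c2', 'id3']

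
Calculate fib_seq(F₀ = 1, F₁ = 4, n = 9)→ [1, 4, 5, 9, 14, 23, 37, 60, 97]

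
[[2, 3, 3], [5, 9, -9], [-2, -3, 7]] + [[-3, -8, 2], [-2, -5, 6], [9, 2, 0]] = [[-1, -5, 5], [3, 4, -3], [7, -1, 7]]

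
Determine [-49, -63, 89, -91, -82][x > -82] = [-49, -63, 89]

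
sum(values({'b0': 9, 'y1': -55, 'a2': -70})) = 9 + (-55) + (-70)
= -116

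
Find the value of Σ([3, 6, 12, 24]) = 3 + 6 + 12 + 24
= 45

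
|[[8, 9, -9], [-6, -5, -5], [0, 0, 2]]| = (1)*(8)*det([[-5, -5], [0, 2]]) + (-1)*(9)*det([[-6, -5], [0, 2]]) + (1)*(-9)*det([[-6, -5], [0, 0]])
= -80 + 108 + 0
= 28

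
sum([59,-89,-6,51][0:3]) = slice → [59, -89, -6]
59 + (-89) + (-6)
= -36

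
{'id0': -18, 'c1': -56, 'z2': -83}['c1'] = -56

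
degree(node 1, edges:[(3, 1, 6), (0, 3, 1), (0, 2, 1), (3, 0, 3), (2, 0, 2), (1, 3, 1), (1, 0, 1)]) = incident: (3,1), (1,3), (1,0)
= 3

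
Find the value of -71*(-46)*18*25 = 1469700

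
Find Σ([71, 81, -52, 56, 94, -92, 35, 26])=219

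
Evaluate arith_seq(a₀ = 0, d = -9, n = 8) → a_0 = 0 + 0*-9 = 0
a_1 = 0 + 1*-9 = -9
a_2 = 0 + 2*-9 = -18
...
= [0, -9, -18, -27, -36, -45, -54, -63]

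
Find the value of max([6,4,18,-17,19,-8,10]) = 19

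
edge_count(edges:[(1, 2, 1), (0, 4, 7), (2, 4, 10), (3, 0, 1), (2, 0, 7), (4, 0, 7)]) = 6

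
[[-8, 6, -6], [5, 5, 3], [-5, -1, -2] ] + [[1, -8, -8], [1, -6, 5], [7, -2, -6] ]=[[-7, -2, -14], [6, -1, 8], [2, -3, -8]]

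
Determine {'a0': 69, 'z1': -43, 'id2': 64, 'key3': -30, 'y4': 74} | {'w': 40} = {'a0': 69, 'z1': -43, 'id2': 64, 'key3': -30, 'y4': 74, 'w': 40}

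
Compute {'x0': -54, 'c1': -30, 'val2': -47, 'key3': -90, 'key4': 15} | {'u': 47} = {'x0': -54, 'c1': -30, 'val2': -47, 'key3': -90, 'key4': 15, 'u': 47}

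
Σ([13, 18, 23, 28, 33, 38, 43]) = 196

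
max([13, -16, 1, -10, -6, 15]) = 15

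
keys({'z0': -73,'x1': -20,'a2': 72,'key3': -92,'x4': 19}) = ['z0', 'x1', 'a2', 'key3', 'x4']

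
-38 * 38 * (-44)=63536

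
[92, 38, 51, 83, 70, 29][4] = 70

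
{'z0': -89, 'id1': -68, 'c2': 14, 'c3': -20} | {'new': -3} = {'z0': -89, 'id1': -68, 'c2': 14, 'c3': -20, 'new': -3}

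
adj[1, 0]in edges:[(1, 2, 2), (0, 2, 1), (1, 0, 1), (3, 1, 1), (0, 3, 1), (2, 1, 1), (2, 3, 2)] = 1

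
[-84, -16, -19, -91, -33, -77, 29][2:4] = [-19, -91]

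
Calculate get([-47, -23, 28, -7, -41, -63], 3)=-7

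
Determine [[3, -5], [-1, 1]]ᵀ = [[3, -1], [-5, 1]]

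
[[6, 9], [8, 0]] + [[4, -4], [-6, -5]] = [[10, 5], [2, -5]]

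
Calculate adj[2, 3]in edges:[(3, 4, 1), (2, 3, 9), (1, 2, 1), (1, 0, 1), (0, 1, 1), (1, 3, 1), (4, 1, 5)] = 9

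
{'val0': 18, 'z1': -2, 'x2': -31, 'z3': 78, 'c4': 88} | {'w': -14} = {'val0': 18, 'z1': -2, 'x2': -31, 'z3': 78, 'c4': 88, 'w': -14}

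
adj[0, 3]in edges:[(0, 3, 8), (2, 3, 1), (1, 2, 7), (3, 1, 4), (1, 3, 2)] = 8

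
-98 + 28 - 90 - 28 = -188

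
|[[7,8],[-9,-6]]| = (7)*(-6) - (8)*(-9)
= 30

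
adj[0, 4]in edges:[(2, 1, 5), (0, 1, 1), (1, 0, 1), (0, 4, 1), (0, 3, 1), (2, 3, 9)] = 1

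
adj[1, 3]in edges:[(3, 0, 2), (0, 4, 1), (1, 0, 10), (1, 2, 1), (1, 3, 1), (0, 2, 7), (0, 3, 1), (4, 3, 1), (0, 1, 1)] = 1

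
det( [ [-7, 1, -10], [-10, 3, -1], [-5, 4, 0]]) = (1)*(-7)*det([[3, -1], [4, 0]]) + (-1)*(1)*det([[-10, -1], [-5, 0]]) + (1)*(-10)*det([[-10, 3], [-5, 4]])
= -28 + 5 + 250
= 227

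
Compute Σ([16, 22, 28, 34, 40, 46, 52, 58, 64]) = 360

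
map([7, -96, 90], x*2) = 7*2=14, -96*2=-192, 90*2=180
= [14, -192, 180]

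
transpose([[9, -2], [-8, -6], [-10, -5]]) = [[9, -8, -10], [-2, -6, -5]]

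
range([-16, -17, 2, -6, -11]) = 19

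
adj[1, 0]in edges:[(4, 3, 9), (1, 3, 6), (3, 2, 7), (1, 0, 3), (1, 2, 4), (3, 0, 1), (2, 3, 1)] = 3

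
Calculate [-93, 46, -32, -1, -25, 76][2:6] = [-32, -1, -25, 76]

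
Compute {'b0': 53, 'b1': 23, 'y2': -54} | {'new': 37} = {'b0': 53, 'b1': 23, 'y2': -54, 'new': 37}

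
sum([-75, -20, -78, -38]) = -211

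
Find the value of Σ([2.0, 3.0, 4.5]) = 2.0 + 3.0 + 4.5
= 9.5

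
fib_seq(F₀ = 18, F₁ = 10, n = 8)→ [18, 10, 28, 38, 66, 104, 170, 274]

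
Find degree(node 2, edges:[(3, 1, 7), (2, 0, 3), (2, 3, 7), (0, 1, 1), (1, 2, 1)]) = 3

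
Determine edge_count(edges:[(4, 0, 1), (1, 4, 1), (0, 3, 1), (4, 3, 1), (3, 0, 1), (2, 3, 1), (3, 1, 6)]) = 7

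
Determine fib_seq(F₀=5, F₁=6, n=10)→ F_2 = F_1 + F_0 = 11
F_3 = F_2 + F_1 = 17
F_4 = F_3 + F_2 = 28
...
= [5, 6, 11, 17, 28, 45, 73, 118, 191, 309]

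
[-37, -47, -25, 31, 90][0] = -37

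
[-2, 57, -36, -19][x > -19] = [-2, 57]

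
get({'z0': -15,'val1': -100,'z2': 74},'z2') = 74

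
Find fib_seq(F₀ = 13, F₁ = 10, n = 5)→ [13, 10, 23, 33, 56]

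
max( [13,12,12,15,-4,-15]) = 15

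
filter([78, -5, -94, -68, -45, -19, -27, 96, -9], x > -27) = [78, -5, -19, 96, -9]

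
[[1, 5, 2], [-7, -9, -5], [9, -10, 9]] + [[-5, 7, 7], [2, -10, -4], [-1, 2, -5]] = [[-4, 12, 9], [-5, -19, -9], [8, -8, 4]]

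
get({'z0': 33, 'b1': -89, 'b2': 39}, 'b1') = -89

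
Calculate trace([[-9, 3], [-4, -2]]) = diagonal: (-9) + (-2)
= -11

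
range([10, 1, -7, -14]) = 24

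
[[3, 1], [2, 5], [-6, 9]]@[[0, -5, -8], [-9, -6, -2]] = [[-9, -21, -26], [-45, -40, -26], [-81, -24, 30]]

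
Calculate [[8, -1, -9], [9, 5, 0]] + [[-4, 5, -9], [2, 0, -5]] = [[4, 4, -18], [11, 5, -5]]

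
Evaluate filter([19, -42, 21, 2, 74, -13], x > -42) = keep x where x > -42: 19✓, -42✗, 21✓, 2✓, 74✓, -13✓
= [19, 21, 2, 74, -13]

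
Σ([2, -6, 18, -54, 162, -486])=-364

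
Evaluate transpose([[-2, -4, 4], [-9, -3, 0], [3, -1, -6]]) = [[-2, -9, 3], [-4, -3, -1], [4, 0, -6]]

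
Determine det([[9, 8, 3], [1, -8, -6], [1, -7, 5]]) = (1)*(9)*det([[-8, -6], [-7, 5]]) + (-1)*(8)*det([[1, -6], [1, 5]]) + (1)*(3)*det([[1, -8], [1, -7]])
= -738 + -88 + 3
= -823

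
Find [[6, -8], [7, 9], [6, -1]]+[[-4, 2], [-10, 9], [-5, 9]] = [[2, -6], [-3, 18], [1, 8]]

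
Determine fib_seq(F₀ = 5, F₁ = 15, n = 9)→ F_2 = F_1 + F_0 = 20
F_3 = F_2 + F_1 = 35
F_4 = F_3 + F_2 = 55
...
= [5, 15, 20, 35, 55, 90, 145, 235, 380]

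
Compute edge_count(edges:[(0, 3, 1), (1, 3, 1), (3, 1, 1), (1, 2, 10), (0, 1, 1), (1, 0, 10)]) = 6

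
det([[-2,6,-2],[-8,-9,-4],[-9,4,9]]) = 1004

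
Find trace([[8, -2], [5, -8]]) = 0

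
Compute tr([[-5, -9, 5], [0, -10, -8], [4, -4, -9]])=-24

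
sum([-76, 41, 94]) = (-76) + 41 + 94
= 59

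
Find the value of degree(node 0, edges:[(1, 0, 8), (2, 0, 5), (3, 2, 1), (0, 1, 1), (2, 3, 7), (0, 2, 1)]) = incident: (1,0), (2,0), (0,1), (0,2)
= 4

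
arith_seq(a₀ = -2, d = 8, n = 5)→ [-2, 6, 14, 22, 30]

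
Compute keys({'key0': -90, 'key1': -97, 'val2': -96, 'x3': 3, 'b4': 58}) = ['key0', 'key1', 'val2', 'x3', 'b4']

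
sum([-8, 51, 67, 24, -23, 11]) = 122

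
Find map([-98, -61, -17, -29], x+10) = -98+10=-88, -61+10=-51, -17+10=-7, -29+10=-19
= [-88, -51, -7, -19]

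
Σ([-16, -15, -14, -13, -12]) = -70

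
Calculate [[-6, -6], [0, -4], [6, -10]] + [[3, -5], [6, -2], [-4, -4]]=[[-3, -11], [6, -6], [2, -14]]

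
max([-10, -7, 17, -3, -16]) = 17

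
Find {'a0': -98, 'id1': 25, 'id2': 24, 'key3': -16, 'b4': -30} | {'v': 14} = {'a0': -98, 'id1': 25, 'id2': 24, 'key3': -16, 'b4': -30, 'v': 14}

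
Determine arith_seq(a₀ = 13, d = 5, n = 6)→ a_0 = 13 + 0*5 = 13
a_1 = 13 + 1*5 = 18
a_2 = 13 + 2*5 = 23
...
= [13, 18, 23, 28, 33, 38]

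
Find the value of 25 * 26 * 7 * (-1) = -4550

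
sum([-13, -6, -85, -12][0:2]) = slice → [-13, -6]
(-13) + (-6)
= -19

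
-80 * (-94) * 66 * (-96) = -47646720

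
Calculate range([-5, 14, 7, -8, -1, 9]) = 22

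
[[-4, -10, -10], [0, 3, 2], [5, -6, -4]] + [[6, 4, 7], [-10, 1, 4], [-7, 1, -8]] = [[2, -6, -3], [-10, 4, 6], [-2, -5, -12]]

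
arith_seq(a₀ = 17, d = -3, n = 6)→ a_0 = 17 + 0*-3 = 17
a_1 = 17 + 1*-3 = 14
a_2 = 17 + 2*-3 = 11
...
= [17, 14, 11, 8, 5, 2]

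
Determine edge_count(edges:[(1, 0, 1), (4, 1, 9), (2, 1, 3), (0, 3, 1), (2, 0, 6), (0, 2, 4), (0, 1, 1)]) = 7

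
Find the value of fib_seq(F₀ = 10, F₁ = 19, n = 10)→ F_2 = F_1 + F_0 = 29
F_3 = F_2 + F_1 = 48
F_4 = F_3 + F_2 = 77
...
= [10, 19, 29, 48, 77, 125, 202, 327, 529, 856]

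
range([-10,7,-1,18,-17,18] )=35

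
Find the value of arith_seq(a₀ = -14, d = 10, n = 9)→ a_0 = -14 + 0*10 = -14
a_1 = -14 + 1*10 = -4
a_2 = -14 + 2*10 = 6
...
= [-14, -4, 6, 16, 26, 36, 46, 56, 66]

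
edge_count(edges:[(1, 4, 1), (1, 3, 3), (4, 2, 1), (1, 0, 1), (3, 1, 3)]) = 5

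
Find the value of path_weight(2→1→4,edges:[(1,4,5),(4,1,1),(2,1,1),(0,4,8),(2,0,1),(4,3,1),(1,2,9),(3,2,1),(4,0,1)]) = 6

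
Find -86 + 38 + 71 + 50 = 73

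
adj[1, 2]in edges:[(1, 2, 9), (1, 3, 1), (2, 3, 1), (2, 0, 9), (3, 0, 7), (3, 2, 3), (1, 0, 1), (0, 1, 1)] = 9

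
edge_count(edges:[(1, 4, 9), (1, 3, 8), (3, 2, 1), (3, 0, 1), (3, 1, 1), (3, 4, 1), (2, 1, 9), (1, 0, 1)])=8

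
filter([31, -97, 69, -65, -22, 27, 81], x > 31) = keep x where x > 31: 31✗, -97✗, 69✓, -65✗, -22✗, 27✗, 81✓
= [69, 81]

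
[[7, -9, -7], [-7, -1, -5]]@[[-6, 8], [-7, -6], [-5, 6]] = [[56, 68], [74, -80]]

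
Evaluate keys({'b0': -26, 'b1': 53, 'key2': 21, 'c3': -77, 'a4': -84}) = ['b0', 'b1', 'key2', 'c3', 'a4']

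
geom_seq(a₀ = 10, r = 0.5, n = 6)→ a_0 = 10*0.5^0 = 10.0
a_1 = 10*0.5^1 = 5.0
a_2 = 10*0.5^2 = 2.5
...
= [10.0, 5.0, 2.5, 1.25, 0.625, 0.3125]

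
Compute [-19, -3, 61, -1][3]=-1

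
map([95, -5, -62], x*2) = [190, -10, -124]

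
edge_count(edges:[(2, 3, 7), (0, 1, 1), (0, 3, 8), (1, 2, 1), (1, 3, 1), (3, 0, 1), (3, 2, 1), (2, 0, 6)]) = 8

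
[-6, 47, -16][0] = -6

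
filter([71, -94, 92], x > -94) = keep x where x > -94: 71✓, -94✗, 92✓
= [71, 92]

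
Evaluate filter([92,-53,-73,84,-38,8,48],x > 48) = [92, 84]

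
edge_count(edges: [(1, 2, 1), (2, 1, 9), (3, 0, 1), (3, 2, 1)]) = 4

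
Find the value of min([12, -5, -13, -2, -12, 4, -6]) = -13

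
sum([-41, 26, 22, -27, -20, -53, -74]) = -167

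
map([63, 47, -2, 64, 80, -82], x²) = (63)²=3969, (47)²=2209, (-2)²=4, (64)²=4096, (80)²=6400, (-82)²=6724
= [3969, 2209, 4, 4096, 6400, 6724]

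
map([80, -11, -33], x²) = (80)²=6400, (-11)²=121, (-33)²=1089
= [6400, 121, 1089]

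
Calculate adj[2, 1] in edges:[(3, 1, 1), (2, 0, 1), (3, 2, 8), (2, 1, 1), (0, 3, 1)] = 1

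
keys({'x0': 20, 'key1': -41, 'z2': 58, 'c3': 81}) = ['x0', 'key1', 'z2', 'c3']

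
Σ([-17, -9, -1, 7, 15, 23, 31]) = (-17) + (-9) + (-1) + 7 + 15 + 23 + 31
= 49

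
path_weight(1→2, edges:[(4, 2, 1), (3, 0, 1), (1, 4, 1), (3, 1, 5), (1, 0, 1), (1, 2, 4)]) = 4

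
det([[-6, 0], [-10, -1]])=6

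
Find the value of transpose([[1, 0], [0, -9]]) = [[1, 0], [0, -9]]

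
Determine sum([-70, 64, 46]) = (-70) + 64 + 46
= 40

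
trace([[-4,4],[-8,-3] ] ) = -7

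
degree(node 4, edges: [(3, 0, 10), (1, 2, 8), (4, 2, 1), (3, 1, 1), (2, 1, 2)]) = 1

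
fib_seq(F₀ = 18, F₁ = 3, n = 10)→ F_2 = F_1 + F_0 = 21
F_3 = F_2 + F_1 = 24
F_4 = F_3 + F_2 = 45
...
= [18, 3, 21, 24, 45, 69, 114, 183, 297, 480]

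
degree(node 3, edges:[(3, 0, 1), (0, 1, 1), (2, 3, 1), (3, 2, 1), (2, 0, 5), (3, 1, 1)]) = incident: (3,0), (2,3), (3,2), (3,1)
= 4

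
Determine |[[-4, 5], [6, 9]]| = (-4)*(9) - (5)*(6)
= -66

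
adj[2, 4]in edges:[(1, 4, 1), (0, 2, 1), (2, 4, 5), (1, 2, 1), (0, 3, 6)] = 5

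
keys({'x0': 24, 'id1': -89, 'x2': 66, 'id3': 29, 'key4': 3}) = ['x0', 'id1', 'x2', 'id3', 'key4']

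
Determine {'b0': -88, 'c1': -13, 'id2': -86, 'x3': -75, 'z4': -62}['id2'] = -86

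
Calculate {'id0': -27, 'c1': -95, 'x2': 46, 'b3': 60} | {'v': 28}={'id0': -27, 'c1': -95, 'x2': 46, 'b3': 60, 'v': 28}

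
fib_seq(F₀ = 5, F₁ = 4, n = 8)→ F_2 = F_1 + F_0 = 9
F_3 = F_2 + F_1 = 13
F_4 = F_3 + F_2 = 22
...
= [5, 4, 9, 13, 22, 35, 57, 92]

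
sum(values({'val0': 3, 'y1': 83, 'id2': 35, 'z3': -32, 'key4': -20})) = 3 + 83 + 35 + (-32) + (-20)
= 69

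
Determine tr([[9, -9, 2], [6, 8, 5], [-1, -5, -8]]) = diagonal: 9 + 8 + (-8)
= 9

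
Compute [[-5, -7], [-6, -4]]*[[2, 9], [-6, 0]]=C[0][0] = (-5)*(2) + (-7)*(-6) = 32
C[0][1] = (-5)*(9) + (-7)*(0) = -45
C[1][0] = (-6)*(2) + (-4)*(-6) = 12
C[1][1] = (-6)*(9) + (-4)*(0) = -54
= [[32, -45], [12, -54]]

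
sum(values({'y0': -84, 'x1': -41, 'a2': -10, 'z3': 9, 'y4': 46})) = (-84) + (-41) + (-10) + 9 + 46
= -80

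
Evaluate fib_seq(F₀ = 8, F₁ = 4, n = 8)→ [8, 4, 12, 16, 28, 44, 72, 116]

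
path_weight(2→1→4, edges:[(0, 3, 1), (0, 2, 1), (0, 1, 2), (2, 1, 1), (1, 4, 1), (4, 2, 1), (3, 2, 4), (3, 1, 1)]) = w(2→1)=1 + w(1→4)=1
= 2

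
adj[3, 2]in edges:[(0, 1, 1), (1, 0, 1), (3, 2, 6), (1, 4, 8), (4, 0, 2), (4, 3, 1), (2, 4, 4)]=6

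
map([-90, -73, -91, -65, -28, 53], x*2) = [-180, -146, -182, -130, -56, 106]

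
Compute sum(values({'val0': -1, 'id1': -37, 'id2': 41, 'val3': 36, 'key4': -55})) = -16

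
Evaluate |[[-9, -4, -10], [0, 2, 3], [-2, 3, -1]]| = (1)*(-9)*det([[2, 3], [3, -1]]) + (-1)*(-4)*det([[0, 3], [-2, -1]]) + (1)*(-10)*det([[0, 2], [-2, 3]])
= 99 + 24 + -40
= 83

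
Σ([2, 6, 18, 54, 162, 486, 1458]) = 2186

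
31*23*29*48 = 992496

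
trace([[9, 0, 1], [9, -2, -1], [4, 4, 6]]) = diagonal: 9 + (-2) + 6
= 13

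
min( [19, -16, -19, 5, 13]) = -19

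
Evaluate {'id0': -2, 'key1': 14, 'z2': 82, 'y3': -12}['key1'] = 14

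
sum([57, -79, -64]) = 57 + (-79) + (-64)
= -86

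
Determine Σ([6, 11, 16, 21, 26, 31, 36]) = 147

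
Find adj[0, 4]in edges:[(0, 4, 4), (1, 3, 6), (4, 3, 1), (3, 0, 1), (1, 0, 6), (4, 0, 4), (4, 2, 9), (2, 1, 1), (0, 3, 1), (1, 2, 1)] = 4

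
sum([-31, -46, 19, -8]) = -66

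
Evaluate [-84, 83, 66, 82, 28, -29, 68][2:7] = [66, 82, 28, -29, 68]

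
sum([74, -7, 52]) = 74 + (-7) + 52
= 119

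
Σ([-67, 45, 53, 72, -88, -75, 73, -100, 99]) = (-67) + 45 + 53 + 72 + (-88) + (-75) + 73 + (-100) + 99
= 12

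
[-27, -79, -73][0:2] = [-27, -79]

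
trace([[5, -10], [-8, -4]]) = 1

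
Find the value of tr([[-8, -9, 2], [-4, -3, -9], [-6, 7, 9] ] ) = diagonal: (-8) + (-3) + 9
= -2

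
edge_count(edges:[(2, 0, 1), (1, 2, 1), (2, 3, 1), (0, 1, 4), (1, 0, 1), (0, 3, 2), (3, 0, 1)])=7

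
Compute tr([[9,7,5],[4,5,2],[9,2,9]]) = diagonal: 9 + 5 + 9
= 23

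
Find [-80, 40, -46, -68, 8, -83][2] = -46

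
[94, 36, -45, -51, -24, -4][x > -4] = [94, 36]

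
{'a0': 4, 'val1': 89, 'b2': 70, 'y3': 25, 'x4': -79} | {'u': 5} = {'a0': 4, 'val1': 89, 'b2': 70, 'y3': 25, 'x4': -79, 'u': 5}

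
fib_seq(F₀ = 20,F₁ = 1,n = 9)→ F_2 = F_1 + F_0 = 21
F_3 = F_2 + F_1 = 22
F_4 = F_3 + F_2 = 43
...
= [20, 1, 21, 22, 43, 65, 108, 173, 281]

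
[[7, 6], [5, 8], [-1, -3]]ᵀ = [[7, 5, -1], [6, 8, -3]]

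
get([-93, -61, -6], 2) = -6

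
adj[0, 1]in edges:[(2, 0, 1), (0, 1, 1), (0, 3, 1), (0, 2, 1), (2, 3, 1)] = 1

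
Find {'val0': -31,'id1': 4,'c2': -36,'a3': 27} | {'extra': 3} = {'val0': -31, 'id1': 4, 'c2': -36, 'a3': 27, 'extra': 3}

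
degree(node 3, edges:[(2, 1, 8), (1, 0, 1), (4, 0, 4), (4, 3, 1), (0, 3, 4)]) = incident: (4,3), (0,3)
= 2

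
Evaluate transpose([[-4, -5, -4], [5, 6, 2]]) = [[-4, 5], [-5, 6], [-4, 2]]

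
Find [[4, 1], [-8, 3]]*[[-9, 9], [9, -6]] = C[0][0] = (4)*(-9) + (1)*(9) = -27
C[0][1] = (4)*(9) + (1)*(-6) = 30
C[1][0] = (-8)*(-9) + (3)*(9) = 99
C[1][1] = (-8)*(9) + (3)*(-6) = -90
= [[-27, 30], [99, -90]]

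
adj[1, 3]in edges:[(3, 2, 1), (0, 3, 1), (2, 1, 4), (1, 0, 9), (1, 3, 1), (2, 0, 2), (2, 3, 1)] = 1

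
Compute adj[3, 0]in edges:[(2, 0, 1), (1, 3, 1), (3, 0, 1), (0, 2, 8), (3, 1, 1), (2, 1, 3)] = 1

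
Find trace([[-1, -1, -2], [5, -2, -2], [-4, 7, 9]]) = 6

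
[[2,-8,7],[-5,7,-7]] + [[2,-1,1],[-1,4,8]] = [[4, -9, 8], [-6, 11, 1]]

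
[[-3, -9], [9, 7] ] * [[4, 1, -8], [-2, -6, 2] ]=C[0][0] = (-3)*(4) + (-9)*(-2) = 6
C[0][1] = (-3)*(1) + (-9)*(-6) = 51
C[0][2] = (-3)*(-8) + (-9)*(2) = 6
C[1][0] = (9)*(4) + (7)*(-2) = 22
C[1][1] = (9)*(1) + (7)*(-6) = -33
C[1][2] = (9)*(-8) + (7)*(2) = -58
= [[6, 51, 6], [22, -33, -58]]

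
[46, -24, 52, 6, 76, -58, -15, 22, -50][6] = -15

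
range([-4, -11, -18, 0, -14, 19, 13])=37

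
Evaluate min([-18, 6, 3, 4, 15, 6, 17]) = -18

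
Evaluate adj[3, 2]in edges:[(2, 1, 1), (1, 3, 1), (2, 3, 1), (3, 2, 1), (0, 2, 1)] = 1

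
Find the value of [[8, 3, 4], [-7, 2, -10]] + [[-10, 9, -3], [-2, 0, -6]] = [[-2, 12, 1], [-9, 2, -16]]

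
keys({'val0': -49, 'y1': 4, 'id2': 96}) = ['val0', 'y1', 'id2']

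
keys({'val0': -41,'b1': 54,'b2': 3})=['val0', 'b1', 'b2']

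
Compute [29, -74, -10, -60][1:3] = [-74, -10]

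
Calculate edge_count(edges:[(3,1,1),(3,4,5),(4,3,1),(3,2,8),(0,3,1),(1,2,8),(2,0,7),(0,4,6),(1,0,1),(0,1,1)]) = 10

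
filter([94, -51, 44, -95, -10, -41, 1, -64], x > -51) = keep x where x > -51: 94✓, -51✗, 44✓, -95✗, -10✓, -41✓, 1✓, -64✗
= [94, 44, -10, -41, 1]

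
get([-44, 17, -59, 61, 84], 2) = -59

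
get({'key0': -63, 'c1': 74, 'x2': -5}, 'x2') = -5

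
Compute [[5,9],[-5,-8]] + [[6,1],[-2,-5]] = [[11, 10], [-7, -13]]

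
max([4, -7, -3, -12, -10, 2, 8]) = 8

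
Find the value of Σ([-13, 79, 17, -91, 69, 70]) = (-13) + 79 + 17 + (-91) + 69 + 70
= 131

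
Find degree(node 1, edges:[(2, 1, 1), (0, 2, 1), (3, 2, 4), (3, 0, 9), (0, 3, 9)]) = incident: (2,1)
= 1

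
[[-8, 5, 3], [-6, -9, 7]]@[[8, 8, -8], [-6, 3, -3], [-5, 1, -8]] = C[0][0] = (-8)*(8) + (5)*(-6) + (3)*(-5) = -109
C[0][1] = (-8)*(8) + (5)*(3) + (3)*(1) = -46
C[0][2] = (-8)*(-8) + (5)*(-3) + (3)*(-8) = 25
C[1][0] = (-6)*(8) + (-9)*(-6) + (7)*(-5) = -29
C[1][1] = (-6)*(8) + (-9)*(3) + (7)*(1) = -68
C[1][2] = (-6)*(-8) + (-9)*(-3) + (7)*(-8) = 19
= [[-109, -46, 25], [-29, -68, 19]]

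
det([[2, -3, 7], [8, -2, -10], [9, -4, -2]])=52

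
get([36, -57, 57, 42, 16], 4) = 16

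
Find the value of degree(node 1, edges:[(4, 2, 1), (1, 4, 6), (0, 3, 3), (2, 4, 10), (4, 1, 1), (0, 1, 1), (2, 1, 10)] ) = incident: (1,4), (4,1), (0,1), (2,1)
= 4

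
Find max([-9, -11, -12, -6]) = -6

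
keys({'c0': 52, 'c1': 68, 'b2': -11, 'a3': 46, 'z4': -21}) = ['c0', 'c1', 'b2', 'a3', 'z4']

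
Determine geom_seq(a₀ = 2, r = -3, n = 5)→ [2, -6, 18, -54, 162]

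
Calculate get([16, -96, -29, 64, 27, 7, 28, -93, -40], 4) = 27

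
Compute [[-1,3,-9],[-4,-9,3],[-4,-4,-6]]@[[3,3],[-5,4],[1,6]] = [[-27, -45], [36, -30], [2, -64]]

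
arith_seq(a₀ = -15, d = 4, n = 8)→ [-15, -11, -7, -3, 1, 5, 9, 13]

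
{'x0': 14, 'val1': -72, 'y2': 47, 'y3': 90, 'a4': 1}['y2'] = 47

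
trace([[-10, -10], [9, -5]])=diagonal: (-10) + (-5)
= -15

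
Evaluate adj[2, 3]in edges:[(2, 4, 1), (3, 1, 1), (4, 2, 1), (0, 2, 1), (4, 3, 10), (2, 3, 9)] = 9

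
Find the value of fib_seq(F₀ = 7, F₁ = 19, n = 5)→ [7, 19, 26, 45, 71]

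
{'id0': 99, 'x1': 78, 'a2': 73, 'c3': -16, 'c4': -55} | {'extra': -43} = {'id0': 99, 'x1': 78, 'a2': 73, 'c3': -16, 'c4': -55, 'extra': -43}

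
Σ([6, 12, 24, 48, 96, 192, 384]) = 6 + 12 + 24 + 48 + 96 + 192 + 384
= 762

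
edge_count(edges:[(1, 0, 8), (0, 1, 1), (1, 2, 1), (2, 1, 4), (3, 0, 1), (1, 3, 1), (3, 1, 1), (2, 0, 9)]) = 8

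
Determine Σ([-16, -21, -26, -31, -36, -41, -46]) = (-16) + (-21) + (-26) + (-31) + (-36) + (-41) + (-46)
= -217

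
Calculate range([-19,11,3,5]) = 30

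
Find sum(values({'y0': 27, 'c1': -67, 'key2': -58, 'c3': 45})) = 27 + (-67) + (-58) + 45
= -53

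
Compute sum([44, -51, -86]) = 44 + (-51) + (-86)
= -93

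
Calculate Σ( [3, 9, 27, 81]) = 120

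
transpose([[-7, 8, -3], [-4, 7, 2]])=[[-7, -4], [8, 7], [-3, 2]]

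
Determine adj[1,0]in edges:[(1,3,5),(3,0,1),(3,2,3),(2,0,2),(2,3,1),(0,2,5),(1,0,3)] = 3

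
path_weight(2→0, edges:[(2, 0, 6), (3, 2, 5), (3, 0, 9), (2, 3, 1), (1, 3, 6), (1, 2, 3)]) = 6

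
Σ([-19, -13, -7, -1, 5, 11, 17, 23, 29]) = (-19) + (-13) + (-7) + (-1) + 5 + 11 + 17 + 23 + 29
= 45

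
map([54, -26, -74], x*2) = [108, -52, -148]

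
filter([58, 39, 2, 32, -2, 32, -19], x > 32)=keep x where x > 32: 58✓, 39✓, 2✗, 32✗, -2✗, 32✗, -19✗
= [58, 39]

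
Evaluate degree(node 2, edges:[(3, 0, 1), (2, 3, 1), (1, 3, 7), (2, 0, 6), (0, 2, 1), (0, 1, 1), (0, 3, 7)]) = 3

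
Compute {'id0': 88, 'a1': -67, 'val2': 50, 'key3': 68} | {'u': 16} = {'id0': 88, 'a1': -67, 'val2': 50, 'key3': 68, 'u': 16}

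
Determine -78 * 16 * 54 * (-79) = 5323968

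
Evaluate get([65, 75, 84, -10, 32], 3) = -10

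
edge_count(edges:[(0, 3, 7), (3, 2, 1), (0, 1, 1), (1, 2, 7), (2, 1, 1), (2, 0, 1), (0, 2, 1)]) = 7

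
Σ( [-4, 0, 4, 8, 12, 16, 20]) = (-4) + 0 + 4 + 8 + 12 + 16 + 20
= 56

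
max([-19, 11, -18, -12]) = 11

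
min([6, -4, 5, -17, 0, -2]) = -17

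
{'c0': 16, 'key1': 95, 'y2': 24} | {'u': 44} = {'c0': 16, 'key1': 95, 'y2': 24, 'u': 44}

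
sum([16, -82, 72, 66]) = 16 + (-82) + 72 + 66
= 72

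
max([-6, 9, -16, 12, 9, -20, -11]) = 12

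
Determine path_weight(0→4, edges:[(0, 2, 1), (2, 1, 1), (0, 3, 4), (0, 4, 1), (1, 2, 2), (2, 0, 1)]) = w(0→4)=1
= 1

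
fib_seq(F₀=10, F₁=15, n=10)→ [10, 15, 25, 40, 65, 105, 170, 275, 445, 720]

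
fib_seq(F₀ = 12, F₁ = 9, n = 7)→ [12, 9, 21, 30, 51, 81, 132]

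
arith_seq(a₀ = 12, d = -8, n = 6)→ [12, 4, -4, -12, -20, -28]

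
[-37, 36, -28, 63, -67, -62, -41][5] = -62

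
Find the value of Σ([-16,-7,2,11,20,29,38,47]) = (-16) + (-7) + 2 + 11 + 20 + 29 + 38 + 47
= 124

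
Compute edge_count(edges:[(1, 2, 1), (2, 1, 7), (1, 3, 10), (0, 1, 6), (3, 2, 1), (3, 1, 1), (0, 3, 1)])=7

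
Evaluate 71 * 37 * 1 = 2627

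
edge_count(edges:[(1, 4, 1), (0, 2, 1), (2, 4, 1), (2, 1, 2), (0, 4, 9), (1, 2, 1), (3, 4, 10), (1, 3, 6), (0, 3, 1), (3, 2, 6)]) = 10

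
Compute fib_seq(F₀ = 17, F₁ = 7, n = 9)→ [17, 7, 24, 31, 55, 86, 141, 227, 368]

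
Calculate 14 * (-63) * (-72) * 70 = 4445280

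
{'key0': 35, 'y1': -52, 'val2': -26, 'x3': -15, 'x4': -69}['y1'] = -52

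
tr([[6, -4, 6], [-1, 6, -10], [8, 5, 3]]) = 15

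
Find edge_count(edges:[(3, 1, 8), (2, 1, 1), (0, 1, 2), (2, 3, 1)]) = 4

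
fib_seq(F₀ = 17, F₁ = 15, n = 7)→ F_2 = F_1 + F_0 = 32
F_3 = F_2 + F_1 = 47
F_4 = F_3 + F_2 = 79
...
= [17, 15, 32, 47, 79, 126, 205]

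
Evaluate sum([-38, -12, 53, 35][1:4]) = 76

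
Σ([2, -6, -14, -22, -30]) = -70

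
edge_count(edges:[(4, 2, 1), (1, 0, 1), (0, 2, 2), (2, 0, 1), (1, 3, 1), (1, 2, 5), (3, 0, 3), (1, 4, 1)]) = 8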